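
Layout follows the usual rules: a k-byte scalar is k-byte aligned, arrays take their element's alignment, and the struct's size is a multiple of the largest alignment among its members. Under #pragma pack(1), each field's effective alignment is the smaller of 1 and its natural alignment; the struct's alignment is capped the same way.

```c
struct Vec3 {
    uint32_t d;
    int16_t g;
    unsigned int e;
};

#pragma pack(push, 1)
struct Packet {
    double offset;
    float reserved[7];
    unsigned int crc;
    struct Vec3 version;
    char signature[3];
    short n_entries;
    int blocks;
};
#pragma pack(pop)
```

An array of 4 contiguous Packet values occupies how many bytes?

Vec3: d at 0 (size 4, align 4) → ends 4; g at 4 (size 2, align 2) → ends 6; pad 2 to align 4 for e; e at 8 (size 4, align 4) → ends 12; total 12 bytes, alignment 4
offset at 0 (size 8, align 1) → ends 8
reserved at 8 (size 28, align 1) → ends 36
crc at 36 (size 4, align 1) → ends 40
version at 40 (size 12, align 1) → ends 52
signature at 52 (size 3, align 1) → ends 55
n_entries at 55 (size 2, align 1) → ends 57
blocks at 57 (size 4, align 1) → ends 61
total 61 bytes, alignment 1
array of 4: 4 × 61 = 244

244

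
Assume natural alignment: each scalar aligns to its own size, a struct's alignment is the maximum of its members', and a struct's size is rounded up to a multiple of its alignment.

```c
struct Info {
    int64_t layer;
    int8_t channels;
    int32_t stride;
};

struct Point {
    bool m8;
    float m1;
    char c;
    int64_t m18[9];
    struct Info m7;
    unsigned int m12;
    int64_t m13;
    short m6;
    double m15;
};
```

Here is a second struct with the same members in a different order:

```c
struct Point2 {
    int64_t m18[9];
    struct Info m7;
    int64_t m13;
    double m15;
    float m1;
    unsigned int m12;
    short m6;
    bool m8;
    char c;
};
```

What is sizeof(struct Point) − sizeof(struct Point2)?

16

Info: layer at 0 (size 8, align 8) → ends 8; channels at 8 (size 1, align 1) → ends 9; pad 3 to align 4 for stride; stride at 12 (size 4, align 4) → ends 16; total 16 bytes, alignment 8
m8 at 0 (size 1, align 1) → ends 1
pad 3 to align 4 for m1
m1 at 4 (size 4, align 4) → ends 8
c at 8 (size 1, align 1) → ends 9
pad 7 to align 8 for m18
m18 at 16 (size 72, align 8) → ends 88
m7 at 88 (size 16, align 8) → ends 104
m12 at 104 (size 4, align 4) → ends 108
pad 4 to align 8 for m13
m13 at 112 (size 8, align 8) → ends 120
m6 at 120 (size 2, align 2) → ends 122
pad 6 to align 8 for m15
m15 at 128 (size 8, align 8) → ends 136
total 136 bytes, alignment 8
— Point2 —
m18 at 0 (size 72, align 8) → ends 72
m7 at 72 (size 16, align 8) → ends 88
m13 at 88 (size 8, align 8) → ends 96
m15 at 96 (size 8, align 8) → ends 104
m1 at 104 (size 4, align 4) → ends 108
m12 at 108 (size 4, align 4) → ends 112
m6 at 112 (size 2, align 2) → ends 114
m8 at 114 (size 1, align 1) → ends 115
c at 115 (size 1, align 1) → ends 116
tail pad 4 to reach multiple of 8
total 120 bytes, alignment 8
136 − 120 = 16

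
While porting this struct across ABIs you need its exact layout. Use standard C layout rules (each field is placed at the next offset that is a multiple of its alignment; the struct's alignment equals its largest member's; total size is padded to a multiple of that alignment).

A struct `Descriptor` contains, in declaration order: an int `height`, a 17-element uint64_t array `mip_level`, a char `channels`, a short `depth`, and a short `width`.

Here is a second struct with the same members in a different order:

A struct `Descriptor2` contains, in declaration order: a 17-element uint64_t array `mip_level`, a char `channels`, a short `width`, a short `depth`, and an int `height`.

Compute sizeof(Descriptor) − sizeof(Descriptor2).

0

height at 0 (size 4, align 4) → ends 4
pad 4 to align 8 for mip_level
mip_level at 8 (size 136, align 8) → ends 144
channels at 144 (size 1, align 1) → ends 145
pad 1 to align 2 for depth
depth at 146 (size 2, align 2) → ends 148
width at 148 (size 2, align 2) → ends 150
tail pad 2 to reach multiple of 8
total 152 bytes, alignment 8
— Descriptor2 —
mip_level at 0 (size 136, align 8) → ends 136
channels at 136 (size 1, align 1) → ends 137
pad 1 to align 2 for width
width at 138 (size 2, align 2) → ends 140
depth at 140 (size 2, align 2) → ends 142
pad 2 to align 4 for height
height at 144 (size 4, align 4) → ends 148
tail pad 4 to reach multiple of 8
total 152 bytes, alignment 8
152 − 152 = 0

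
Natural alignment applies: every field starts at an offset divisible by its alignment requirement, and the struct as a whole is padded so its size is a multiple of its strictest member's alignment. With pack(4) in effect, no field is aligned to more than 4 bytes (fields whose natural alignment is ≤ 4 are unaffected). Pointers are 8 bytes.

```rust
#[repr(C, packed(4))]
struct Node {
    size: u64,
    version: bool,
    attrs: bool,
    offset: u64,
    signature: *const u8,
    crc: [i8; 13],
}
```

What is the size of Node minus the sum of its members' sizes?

5

@0: size [8B, align 4] → 8
@8: version [1B, align 1] → 9
@9: attrs [1B, align 1] → 10
+2 pad (align 4)
@12: offset [8B, align 4] → 20
@20: signature [8B, align 4] → 28
@28: crc [13B, align 1] → 41
+3 tail pad (align 4)
size 44, align 4
data bytes 39, size 44 → padding 5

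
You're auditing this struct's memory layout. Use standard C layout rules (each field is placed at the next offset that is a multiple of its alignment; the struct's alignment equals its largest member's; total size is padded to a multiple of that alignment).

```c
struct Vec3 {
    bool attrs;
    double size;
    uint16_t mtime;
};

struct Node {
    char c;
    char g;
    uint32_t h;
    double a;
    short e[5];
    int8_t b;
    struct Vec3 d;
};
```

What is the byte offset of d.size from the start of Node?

Vec3: attrs at 0 (size 1, align 1) → ends 1; pad 7 to align 8 for size; size at 8 (size 8, align 8) → ends 16; mtime at 16 (size 2, align 2) → ends 18; tail pad 6 to reach multiple of 8; total 24 bytes, alignment 8
c at 0 (size 1, align 1) → ends 1
g at 1 (size 1, align 1) → ends 2
pad 2 to align 4 for h
h at 4 (size 4, align 4) → ends 8
a at 8 (size 8, align 8) → ends 16
e at 16 (size 10, align 2) → ends 26
b at 26 (size 1, align 1) → ends 27
pad 5 to align 8 for d
d at 32 (size 24, align 8) → ends 56
within Vec3: size at 8
32 + 8 = 40

40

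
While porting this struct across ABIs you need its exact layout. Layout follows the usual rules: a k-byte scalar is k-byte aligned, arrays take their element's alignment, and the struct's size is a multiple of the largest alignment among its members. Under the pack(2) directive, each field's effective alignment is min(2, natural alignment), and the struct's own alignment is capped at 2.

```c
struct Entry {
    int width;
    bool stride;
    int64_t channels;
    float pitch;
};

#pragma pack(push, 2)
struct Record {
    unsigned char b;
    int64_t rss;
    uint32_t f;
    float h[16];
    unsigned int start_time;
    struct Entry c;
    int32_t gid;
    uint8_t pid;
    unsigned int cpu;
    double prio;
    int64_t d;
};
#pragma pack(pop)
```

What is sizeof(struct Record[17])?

Entry: width at 0 (size 4, align 4) → ends 4; stride at 4 (size 1, align 1) → ends 5; pad 3 to align 8 for channels; channels at 8 (size 8, align 8) → ends 16; pitch at 16 (size 4, align 4) → ends 20; tail pad 4 to reach multiple of 8; total 24 bytes, alignment 8
b at 0 (size 1, align 1) → ends 1
pad 1 to align 2 for rss
rss at 2 (size 8, align 2) → ends 10
f at 10 (size 4, align 2) → ends 14
h at 14 (size 64, align 2) → ends 78
start_time at 78 (size 4, align 2) → ends 82
c at 82 (size 24, align 2) → ends 106
gid at 106 (size 4, align 2) → ends 110
pid at 110 (size 1, align 1) → ends 111
pad 1 to align 2 for cpu
cpu at 112 (size 4, align 2) → ends 116
prio at 116 (size 8, align 2) → ends 124
d at 124 (size 8, align 2) → ends 132
total 132 bytes, alignment 2
array of 17: 17 × 132 = 2244

2244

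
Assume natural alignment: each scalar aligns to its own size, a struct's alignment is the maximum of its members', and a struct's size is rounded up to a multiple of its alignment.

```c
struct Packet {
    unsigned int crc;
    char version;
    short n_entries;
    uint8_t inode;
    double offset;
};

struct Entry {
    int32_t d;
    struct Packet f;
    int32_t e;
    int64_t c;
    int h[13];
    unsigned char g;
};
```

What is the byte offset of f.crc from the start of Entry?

8

Packet: 0..4  crc  (4B, 4-aligned); 4..5  version  (1B, 1-aligned); 5..6  -- padding (1B); 6..8  n_entries  (2B, 2-aligned); 8..9  inode  (1B, 1-aligned); 9..16  -- padding (7B); 16..24  offset  (8B, 8-aligned); sizeof = 24, alignof = 8
0..4  d  (4B, 4-aligned)
4..8  -- padding (4B)
8..32  f  (24B, 8-aligned)
within Packet: crc at 0
8 + 0 = 8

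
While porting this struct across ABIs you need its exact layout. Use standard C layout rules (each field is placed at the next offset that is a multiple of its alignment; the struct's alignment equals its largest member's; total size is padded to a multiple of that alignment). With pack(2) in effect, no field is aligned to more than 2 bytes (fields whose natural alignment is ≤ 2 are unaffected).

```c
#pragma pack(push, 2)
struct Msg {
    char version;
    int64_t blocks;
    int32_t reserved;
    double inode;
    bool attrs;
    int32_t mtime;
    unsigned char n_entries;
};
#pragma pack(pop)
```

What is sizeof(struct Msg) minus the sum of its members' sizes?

@0: version [1B, align 1] → 1
+1 pad (align 2)
@2: blocks [8B, align 2] → 10
@10: reserved [4B, align 2] → 14
@14: inode [8B, align 2] → 22
@22: attrs [1B, align 1] → 23
+1 pad (align 2)
@24: mtime [4B, align 2] → 28
@28: n_entries [1B, align 1] → 29
+1 tail pad (align 2)
size 30, align 2
data bytes 27, size 30 → padding 3

3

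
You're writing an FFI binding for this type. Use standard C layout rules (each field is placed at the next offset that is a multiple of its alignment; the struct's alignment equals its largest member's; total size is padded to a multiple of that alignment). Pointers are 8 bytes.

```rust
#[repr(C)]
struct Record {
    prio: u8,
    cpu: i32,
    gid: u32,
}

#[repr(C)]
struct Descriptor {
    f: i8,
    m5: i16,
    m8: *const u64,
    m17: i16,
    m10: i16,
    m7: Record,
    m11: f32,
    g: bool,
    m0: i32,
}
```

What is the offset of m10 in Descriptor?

Record: @0: prio [1B, align 1] → 1; +3 pad (align 4); @4: cpu [4B, align 4] → 8; @8: gid [4B, align 4] → 12; size 12, align 4
@0: f [1B, align 1] → 1
+1 pad (align 2)
@2: m5 [2B, align 2] → 4
+4 pad (align 8)
@8: m8 [8B, align 8] → 16
@16: m17 [2B, align 2] → 18
@18: m10 [2B, align 2] → 20

18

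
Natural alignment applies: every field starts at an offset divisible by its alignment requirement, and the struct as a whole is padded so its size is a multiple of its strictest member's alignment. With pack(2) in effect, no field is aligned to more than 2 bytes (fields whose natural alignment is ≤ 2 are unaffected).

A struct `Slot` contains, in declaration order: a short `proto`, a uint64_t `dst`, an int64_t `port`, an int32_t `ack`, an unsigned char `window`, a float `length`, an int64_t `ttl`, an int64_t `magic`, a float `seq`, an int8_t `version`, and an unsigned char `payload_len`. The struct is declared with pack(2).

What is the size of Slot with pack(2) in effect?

50

0..2  proto  (2B, 2-aligned)
2..10  dst  (8B, 2-aligned)
10..18  port  (8B, 2-aligned)
18..22  ack  (4B, 2-aligned)
22..23  window  (1B, 1-aligned)
23..24  -- padding (1B)
24..28  length  (4B, 2-aligned)
28..36  ttl  (8B, 2-aligned)
36..44  magic  (8B, 2-aligned)
44..48  seq  (4B, 2-aligned)
48..49  version  (1B, 1-aligned)
49..50  payload_len  (1B, 1-aligned)
sizeof = 50, alignof = 2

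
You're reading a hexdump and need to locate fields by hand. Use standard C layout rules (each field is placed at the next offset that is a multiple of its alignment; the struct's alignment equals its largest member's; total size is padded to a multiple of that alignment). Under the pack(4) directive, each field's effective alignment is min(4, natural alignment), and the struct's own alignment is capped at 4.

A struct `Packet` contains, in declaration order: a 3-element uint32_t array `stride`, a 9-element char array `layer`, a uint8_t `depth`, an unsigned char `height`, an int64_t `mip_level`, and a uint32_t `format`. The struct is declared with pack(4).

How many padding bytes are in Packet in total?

0..12  stride  (12B, 4-aligned)
12..21  layer  (9B, 1-aligned)
21..22  depth  (1B, 1-aligned)
22..23  height  (1B, 1-aligned)
23..24  -- padding (1B)
24..32  mip_level  (8B, 4-aligned)
32..36  format  (4B, 4-aligned)
sizeof = 36, alignof = 4
data bytes 35, size 36 → padding 1

1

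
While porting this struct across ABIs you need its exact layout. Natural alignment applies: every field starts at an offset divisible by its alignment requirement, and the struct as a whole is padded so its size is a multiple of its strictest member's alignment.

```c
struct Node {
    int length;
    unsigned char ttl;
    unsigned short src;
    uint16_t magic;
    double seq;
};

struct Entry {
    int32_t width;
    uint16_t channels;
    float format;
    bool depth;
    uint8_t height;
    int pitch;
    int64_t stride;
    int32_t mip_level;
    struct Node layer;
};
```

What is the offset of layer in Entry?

40

Node: 0..4  length  (4B, 4-aligned); 4..5  ttl  (1B, 1-aligned); 5..6  -- padding (1B); 6..8  src  (2B, 2-aligned); 8..10  magic  (2B, 2-aligned); 10..16  -- padding (6B); 16..24  seq  (8B, 8-aligned); sizeof = 24, alignof = 8
0..4  width  (4B, 4-aligned)
4..6  channels  (2B, 2-aligned)
6..8  -- padding (2B)
8..12  format  (4B, 4-aligned)
12..13  depth  (1B, 1-aligned)
13..14  height  (1B, 1-aligned)
14..16  -- padding (2B)
16..20  pitch  (4B, 4-aligned)
20..24  -- padding (4B)
24..32  stride  (8B, 8-aligned)
32..36  mip_level  (4B, 4-aligned)
36..40  -- padding (4B)
40..64  layer  (24B, 8-aligned)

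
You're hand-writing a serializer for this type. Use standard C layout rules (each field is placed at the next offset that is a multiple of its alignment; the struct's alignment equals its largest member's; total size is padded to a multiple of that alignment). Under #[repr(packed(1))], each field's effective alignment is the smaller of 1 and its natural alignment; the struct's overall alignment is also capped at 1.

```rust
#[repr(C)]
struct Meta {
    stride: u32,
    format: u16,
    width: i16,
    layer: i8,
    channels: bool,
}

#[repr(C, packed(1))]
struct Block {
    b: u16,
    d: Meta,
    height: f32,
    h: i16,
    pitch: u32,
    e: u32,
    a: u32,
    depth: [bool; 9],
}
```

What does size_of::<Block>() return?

Meta: 0..4  stride  (4B, 4-aligned); 4..6  format  (2B, 2-aligned); 6..8  width  (2B, 2-aligned); 8..9  layer  (1B, 1-aligned); 9..10  channels  (1B, 1-aligned); 10..12  -- tail padding (2B); sizeof = 12, alignof = 4
0..2  b  (2B, 1-aligned)
2..14  d  (12B, 1-aligned)
14..18  height  (4B, 1-aligned)
18..20  h  (2B, 1-aligned)
20..24  pitch  (4B, 1-aligned)
24..28  e  (4B, 1-aligned)
28..32  a  (4B, 1-aligned)
32..41  depth  (9B, 1-aligned)
sizeof = 41, alignof = 1

41 bytes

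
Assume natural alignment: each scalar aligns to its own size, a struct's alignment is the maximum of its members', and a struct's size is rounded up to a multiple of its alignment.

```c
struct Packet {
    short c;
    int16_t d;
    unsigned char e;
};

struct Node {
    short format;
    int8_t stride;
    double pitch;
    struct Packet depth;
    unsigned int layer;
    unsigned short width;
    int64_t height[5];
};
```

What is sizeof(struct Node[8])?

Packet: @0: c [2B, align 2] → 2; @2: d [2B, align 2] → 4; @4: e [1B, align 1] → 5; +1 tail pad (align 2); size 6, align 2
@0: format [2B, align 2] → 2
@2: stride [1B, align 1] → 3
+5 pad (align 8)
@8: pitch [8B, align 8] → 16
@16: depth [6B, align 2] → 22
+2 pad (align 4)
@24: layer [4B, align 4] → 28
@28: width [2B, align 2] → 30
+2 pad (align 8)
@32: height [40B, align 8] → 72
size 72, align 8
array of 8: 8 × 72 = 576

576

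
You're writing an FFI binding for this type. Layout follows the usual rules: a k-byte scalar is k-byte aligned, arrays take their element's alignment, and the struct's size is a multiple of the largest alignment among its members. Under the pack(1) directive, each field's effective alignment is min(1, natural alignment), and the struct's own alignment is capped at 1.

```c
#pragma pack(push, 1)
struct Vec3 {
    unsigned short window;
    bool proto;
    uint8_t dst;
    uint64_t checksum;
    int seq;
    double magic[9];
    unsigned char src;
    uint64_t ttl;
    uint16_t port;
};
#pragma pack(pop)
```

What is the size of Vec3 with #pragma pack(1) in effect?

window at 0 (size 2, align 1) → ends 2
proto at 2 (size 1, align 1) → ends 3
dst at 3 (size 1, align 1) → ends 4
checksum at 4 (size 8, align 1) → ends 12
seq at 12 (size 4, align 1) → ends 16
magic at 16 (size 72, align 1) → ends 88
src at 88 (size 1, align 1) → ends 89
ttl at 89 (size 8, align 1) → ends 97
port at 97 (size 2, align 1) → ends 99
total 99 bytes, alignment 1

99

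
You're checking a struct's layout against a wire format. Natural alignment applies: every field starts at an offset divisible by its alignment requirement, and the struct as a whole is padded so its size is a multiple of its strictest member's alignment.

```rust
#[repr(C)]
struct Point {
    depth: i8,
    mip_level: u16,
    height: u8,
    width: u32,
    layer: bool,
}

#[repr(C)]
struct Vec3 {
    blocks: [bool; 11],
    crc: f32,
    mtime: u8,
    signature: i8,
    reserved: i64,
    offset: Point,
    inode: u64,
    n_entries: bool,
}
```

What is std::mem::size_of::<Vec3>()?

64

Point: 0..1  depth  (1B, 1-aligned); 1..2  -- padding (1B); 2..4  mip_level  (2B, 2-aligned); 4..5  height  (1B, 1-aligned); 5..8  -- padding (3B); 8..12  width  (4B, 4-aligned); 12..13  layer  (1B, 1-aligned); 13..16  -- tail padding (3B); sizeof = 16, alignof = 4
0..11  blocks  (11B, 1-aligned)
11..12  -- padding (1B)
12..16  crc  (4B, 4-aligned)
16..17  mtime  (1B, 1-aligned)
17..18  signature  (1B, 1-aligned)
18..24  -- padding (6B)
24..32  reserved  (8B, 8-aligned)
32..48  offset  (16B, 4-aligned)
48..56  inode  (8B, 8-aligned)
56..57  n_entries  (1B, 1-aligned)
57..64  -- tail padding (7B)
sizeof = 64, alignof = 8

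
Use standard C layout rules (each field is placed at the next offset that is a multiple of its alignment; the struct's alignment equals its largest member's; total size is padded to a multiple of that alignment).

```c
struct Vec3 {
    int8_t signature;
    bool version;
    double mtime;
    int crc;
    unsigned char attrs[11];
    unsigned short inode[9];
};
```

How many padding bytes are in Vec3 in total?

13

signature at 0 (size 1, align 1) → ends 1
version at 1 (size 1, align 1) → ends 2
pad 6 to align 8 for mtime
mtime at 8 (size 8, align 8) → ends 16
crc at 16 (size 4, align 4) → ends 20
attrs at 20 (size 11, align 1) → ends 31
pad 1 to align 2 for inode
inode at 32 (size 18, align 2) → ends 50
tail pad 6 to reach multiple of 8
total 56 bytes, alignment 8
data bytes 43, size 56 → padding 13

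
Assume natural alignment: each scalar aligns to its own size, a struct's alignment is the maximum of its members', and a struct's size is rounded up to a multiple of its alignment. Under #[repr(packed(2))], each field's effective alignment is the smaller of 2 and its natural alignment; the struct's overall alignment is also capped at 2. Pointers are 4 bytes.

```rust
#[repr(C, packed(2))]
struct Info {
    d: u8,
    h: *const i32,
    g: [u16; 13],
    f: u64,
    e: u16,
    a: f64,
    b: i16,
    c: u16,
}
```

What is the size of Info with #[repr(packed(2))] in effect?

@0: d [1B, align 1] → 1
+1 pad (align 2)
@2: h [4B, align 2] → 6
@6: g [26B, align 2] → 32
@32: f [8B, align 2] → 40
@40: e [2B, align 2] → 42
@42: a [8B, align 2] → 50
@50: b [2B, align 2] → 52
@52: c [2B, align 2] → 54
size 54, align 2

54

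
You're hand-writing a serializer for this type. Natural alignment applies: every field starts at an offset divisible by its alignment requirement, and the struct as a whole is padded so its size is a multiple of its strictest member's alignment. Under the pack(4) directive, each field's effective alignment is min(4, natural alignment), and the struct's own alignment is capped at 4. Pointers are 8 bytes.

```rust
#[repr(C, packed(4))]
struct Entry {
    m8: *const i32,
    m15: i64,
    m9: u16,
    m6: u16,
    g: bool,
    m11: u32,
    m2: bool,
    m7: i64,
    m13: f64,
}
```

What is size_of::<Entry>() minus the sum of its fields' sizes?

6

@0: m8 [8B, align 4] → 8
@8: m15 [8B, align 4] → 16
@16: m9 [2B, align 2] → 18
@18: m6 [2B, align 2] → 20
@20: g [1B, align 1] → 21
+3 pad (align 4)
@24: m11 [4B, align 4] → 28
@28: m2 [1B, align 1] → 29
+3 pad (align 4)
@32: m7 [8B, align 4] → 40
@40: m13 [8B, align 4] → 48
size 48, align 4
data bytes 42, size 48 → padding 6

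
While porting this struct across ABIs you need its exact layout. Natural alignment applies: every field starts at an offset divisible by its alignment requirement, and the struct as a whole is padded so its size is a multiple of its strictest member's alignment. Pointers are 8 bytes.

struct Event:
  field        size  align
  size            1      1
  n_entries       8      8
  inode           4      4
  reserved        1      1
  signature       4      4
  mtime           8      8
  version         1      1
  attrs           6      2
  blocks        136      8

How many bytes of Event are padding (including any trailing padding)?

size at 0 (size 1, align 1) → ends 1
pad 7 to align 8 for n_entries
n_entries at 8 (size 8, align 8) → ends 16
inode at 16 (size 4, align 4) → ends 20
reserved at 20 (size 1, align 1) → ends 21
pad 3 to align 4 for signature
signature at 24 (size 4, align 4) → ends 28
pad 4 to align 8 for mtime
mtime at 32 (size 8, align 8) → ends 40
version at 40 (size 1, align 1) → ends 41
pad 1 to align 2 for attrs
attrs at 42 (size 6, align 2) → ends 48
blocks at 48 (size 136, align 8) → ends 184
total 184 bytes, alignment 8
data bytes 169, size 184 → padding 15

15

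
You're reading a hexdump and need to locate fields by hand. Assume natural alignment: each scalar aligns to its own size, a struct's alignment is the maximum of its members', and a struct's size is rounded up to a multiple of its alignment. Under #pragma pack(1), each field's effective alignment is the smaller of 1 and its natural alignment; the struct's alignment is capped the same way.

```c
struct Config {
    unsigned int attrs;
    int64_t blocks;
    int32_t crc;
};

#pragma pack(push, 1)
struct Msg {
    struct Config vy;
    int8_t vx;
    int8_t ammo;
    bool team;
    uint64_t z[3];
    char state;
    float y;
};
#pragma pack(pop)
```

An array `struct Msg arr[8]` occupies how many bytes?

Config: @0: attrs [4B, align 4] → 4; +4 pad (align 8); @8: blocks [8B, align 8] → 16; @16: crc [4B, align 4] → 20; +4 tail pad (align 8); size 24, align 8
@0: vy [24B, align 1] → 24
@24: vx [1B, align 1] → 25
@25: ammo [1B, align 1] → 26
@26: team [1B, align 1] → 27
@27: z [24B, align 1] → 51
@51: state [1B, align 1] → 52
@52: y [4B, align 1] → 56
size 56, align 1
array of 8: 8 × 56 = 448

448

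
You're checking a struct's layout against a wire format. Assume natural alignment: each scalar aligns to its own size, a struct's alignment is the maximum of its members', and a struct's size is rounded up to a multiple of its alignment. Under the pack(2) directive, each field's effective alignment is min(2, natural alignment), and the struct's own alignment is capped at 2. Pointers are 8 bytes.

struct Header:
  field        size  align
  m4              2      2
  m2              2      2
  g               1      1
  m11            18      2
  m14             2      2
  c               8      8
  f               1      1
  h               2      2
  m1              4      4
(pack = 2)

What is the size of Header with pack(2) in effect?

42

0..2  m4  (2B, 2-aligned)
2..4  m2  (2B, 2-aligned)
4..5  g  (1B, 1-aligned)
5..6  -- padding (1B)
6..24  m11  (18B, 2-aligned)
24..26  m14  (2B, 2-aligned)
26..34  c  (8B, 2-aligned)
34..35  f  (1B, 1-aligned)
35..36  -- padding (1B)
36..38  h  (2B, 2-aligned)
38..42  m1  (4B, 2-aligned)
sizeof = 42, alignof = 2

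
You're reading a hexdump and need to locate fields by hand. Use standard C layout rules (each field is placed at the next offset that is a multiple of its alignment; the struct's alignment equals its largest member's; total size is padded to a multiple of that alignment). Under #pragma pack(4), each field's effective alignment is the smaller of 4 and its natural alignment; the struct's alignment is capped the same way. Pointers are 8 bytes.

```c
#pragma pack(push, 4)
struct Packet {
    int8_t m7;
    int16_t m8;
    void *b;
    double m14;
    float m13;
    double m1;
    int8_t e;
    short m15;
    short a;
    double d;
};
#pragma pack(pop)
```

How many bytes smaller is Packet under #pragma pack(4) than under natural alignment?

8

natural layout:
  0..1  m7  (1B, 1-aligned)
  1..2  -- padding (1B)
  2..4  m8  (2B, 2-aligned)
  4..8  -- padding (4B)
  8..16  b  (8B, 8-aligned)
  16..24  m14  (8B, 8-aligned)
  24..28  m13  (4B, 4-aligned)
  28..32  -- padding (4B)
  32..40  m1  (8B, 8-aligned)
  40..41  e  (1B, 1-aligned)
  41..42  -- padding (1B)
  42..44  m15  (2B, 2-aligned)
  44..46  a  (2B, 2-aligned)
  46..48  -- padding (2B)
  48..56  d  (8B, 8-aligned)
  sizeof = 56, alignof = 8
packed(4) layout:
  0..1  m7  (1B, 1-aligned)
  1..2  -- padding (1B)
  2..4  m8  (2B, 2-aligned)
  4..12  b  (8B, 4-aligned)
  12..20  m14  (8B, 4-aligned)
  20..24  m13  (4B, 4-aligned)
  24..32  m1  (8B, 4-aligned)
  32..33  e  (1B, 1-aligned)
  33..34  -- padding (1B)
  34..36  m15  (2B, 2-aligned)
  36..38  a  (2B, 2-aligned)
  38..40  -- padding (2B)
  40..48  d  (8B, 4-aligned)
  sizeof = 48, alignof = 4
56 − 48 = 8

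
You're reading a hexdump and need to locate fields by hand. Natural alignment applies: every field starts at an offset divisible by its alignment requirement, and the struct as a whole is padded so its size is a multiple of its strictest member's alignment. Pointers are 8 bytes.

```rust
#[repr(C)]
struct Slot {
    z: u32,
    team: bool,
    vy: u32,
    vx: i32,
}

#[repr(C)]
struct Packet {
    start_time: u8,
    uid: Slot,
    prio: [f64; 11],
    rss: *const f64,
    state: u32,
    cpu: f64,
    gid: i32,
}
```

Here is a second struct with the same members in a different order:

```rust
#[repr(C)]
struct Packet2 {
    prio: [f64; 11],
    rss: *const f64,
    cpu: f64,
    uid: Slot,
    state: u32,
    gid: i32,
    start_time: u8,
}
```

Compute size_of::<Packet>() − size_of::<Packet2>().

Slot: @0: z [4B, align 4] → 4; @4: team [1B, align 1] → 5; +3 pad (align 4); @8: vy [4B, align 4] → 12; @12: vx [4B, align 4] → 16; size 16, align 4
@0: start_time [1B, align 1] → 1
+3 pad (align 4)
@4: uid [16B, align 4] → 20
+4 pad (align 8)
@24: prio [88B, align 8] → 112
@112: rss [8B, align 8] → 120
@120: state [4B, align 4] → 124
+4 pad (align 8)
@128: cpu [8B, align 8] → 136
@136: gid [4B, align 4] → 140
+4 tail pad (align 8)
size 144, align 8
— Packet2 —
@0: prio [88B, align 8] → 88
@88: rss [8B, align 8] → 96
@96: cpu [8B, align 8] → 104
@104: uid [16B, align 4] → 120
@120: state [4B, align 4] → 124
@124: gid [4B, align 4] → 128
@128: start_time [1B, align 1] → 129
+7 tail pad (align 8)
size 136, align 8
144 − 136 = 8

8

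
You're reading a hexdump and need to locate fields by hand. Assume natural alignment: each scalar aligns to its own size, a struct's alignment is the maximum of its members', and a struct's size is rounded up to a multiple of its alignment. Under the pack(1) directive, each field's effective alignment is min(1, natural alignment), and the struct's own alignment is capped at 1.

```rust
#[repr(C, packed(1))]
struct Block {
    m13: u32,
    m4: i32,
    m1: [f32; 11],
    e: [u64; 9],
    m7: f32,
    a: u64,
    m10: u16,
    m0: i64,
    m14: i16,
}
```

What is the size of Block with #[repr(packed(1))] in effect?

148

0..4  m13  (4B, 1-aligned)
4..8  m4  (4B, 1-aligned)
8..52  m1  (44B, 1-aligned)
52..124  e  (72B, 1-aligned)
124..128  m7  (4B, 1-aligned)
128..136  a  (8B, 1-aligned)
136..138  m10  (2B, 1-aligned)
138..146  m0  (8B, 1-aligned)
146..148  m14  (2B, 1-aligned)
sizeof = 148, alignof = 1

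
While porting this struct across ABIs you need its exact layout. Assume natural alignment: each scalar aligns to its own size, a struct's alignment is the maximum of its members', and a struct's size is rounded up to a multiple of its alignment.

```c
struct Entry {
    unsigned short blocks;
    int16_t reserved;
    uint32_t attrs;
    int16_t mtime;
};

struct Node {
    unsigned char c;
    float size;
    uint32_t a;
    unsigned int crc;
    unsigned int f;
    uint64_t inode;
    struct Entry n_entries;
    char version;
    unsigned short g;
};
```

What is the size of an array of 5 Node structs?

240

Entry: @0: blocks [2B, align 2] → 2; @2: reserved [2B, align 2] → 4; @4: attrs [4B, align 4] → 8; @8: mtime [2B, align 2] → 10; +2 tail pad (align 4); size 12, align 4
@0: c [1B, align 1] → 1
+3 pad (align 4)
@4: size [4B, align 4] → 8
@8: a [4B, align 4] → 12
@12: crc [4B, align 4] → 16
@16: f [4B, align 4] → 20
+4 pad (align 8)
@24: inode [8B, align 8] → 32
@32: n_entries [12B, align 4] → 44
@44: version [1B, align 1] → 45
+1 pad (align 2)
@46: g [2B, align 2] → 48
size 48, align 8
array of 5: 5 × 48 = 240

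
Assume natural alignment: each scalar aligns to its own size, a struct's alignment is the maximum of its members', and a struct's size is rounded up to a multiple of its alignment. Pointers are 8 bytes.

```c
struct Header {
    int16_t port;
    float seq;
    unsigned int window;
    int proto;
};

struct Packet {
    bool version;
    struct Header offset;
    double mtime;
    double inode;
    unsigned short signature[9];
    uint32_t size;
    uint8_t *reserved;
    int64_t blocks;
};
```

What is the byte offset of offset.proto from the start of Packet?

16

Header: 0..2  port  (2B, 2-aligned); 2..4  -- padding (2B); 4..8  seq  (4B, 4-aligned); 8..12  window  (4B, 4-aligned); 12..16  proto  (4B, 4-aligned); sizeof = 16, alignof = 4
0..1  version  (1B, 1-aligned)
1..4  -- padding (3B)
4..20  offset  (16B, 4-aligned)
within Header: proto at 12
4 + 12 = 16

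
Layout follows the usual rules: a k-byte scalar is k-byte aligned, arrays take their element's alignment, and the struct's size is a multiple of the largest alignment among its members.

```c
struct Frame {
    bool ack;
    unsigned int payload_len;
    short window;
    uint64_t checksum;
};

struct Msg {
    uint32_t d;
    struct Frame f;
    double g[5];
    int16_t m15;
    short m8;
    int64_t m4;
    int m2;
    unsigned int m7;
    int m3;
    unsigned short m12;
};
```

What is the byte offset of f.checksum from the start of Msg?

24

Frame: 0..1  ack  (1B, 1-aligned); 1..4  -- padding (3B); 4..8  payload_len  (4B, 4-aligned); 8..10  window  (2B, 2-aligned); 10..16  -- padding (6B); 16..24  checksum  (8B, 8-aligned); sizeof = 24, alignof = 8
0..4  d  (4B, 4-aligned)
4..8  -- padding (4B)
8..32  f  (24B, 8-aligned)
within Frame: checksum at 16
8 + 16 = 24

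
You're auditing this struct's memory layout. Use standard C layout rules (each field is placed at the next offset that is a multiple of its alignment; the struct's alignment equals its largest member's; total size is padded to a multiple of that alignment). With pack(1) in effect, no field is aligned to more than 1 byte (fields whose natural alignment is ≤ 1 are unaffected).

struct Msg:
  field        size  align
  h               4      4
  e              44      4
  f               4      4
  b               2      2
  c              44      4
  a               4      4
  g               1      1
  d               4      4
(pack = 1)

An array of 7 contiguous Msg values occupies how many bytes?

0..4  h  (4B, 1-aligned)
4..48  e  (44B, 1-aligned)
48..52  f  (4B, 1-aligned)
52..54  b  (2B, 1-aligned)
54..98  c  (44B, 1-aligned)
98..102  a  (4B, 1-aligned)
102..103  g  (1B, 1-aligned)
103..107  d  (4B, 1-aligned)
sizeof = 107, alignof = 1
array of 7: 7 × 107 = 749

749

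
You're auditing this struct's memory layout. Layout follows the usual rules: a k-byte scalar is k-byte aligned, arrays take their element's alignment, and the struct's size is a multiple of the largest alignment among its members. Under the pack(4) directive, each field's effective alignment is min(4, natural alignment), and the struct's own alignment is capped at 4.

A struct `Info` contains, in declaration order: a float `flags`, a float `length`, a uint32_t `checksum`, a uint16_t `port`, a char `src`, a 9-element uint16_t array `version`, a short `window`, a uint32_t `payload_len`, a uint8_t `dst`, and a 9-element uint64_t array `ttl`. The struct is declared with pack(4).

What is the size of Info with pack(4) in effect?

@0: flags [4B, align 4] → 4
@4: length [4B, align 4] → 8
@8: checksum [4B, align 4] → 12
@12: port [2B, align 2] → 14
@14: src [1B, align 1] → 15
+1 pad (align 2)
@16: version [18B, align 2] → 34
@34: window [2B, align 2] → 36
@36: payload_len [4B, align 4] → 40
@40: dst [1B, align 1] → 41
+3 pad (align 4)
@44: ttl [72B, align 4] → 116
size 116, align 4

116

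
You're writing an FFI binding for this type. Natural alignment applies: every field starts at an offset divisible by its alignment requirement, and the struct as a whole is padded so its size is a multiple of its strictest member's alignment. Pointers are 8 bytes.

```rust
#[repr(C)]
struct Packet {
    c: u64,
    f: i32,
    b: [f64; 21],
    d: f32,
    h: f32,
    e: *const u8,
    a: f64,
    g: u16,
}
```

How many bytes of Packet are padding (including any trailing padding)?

10

c at 0 (size 8, align 8) → ends 8
f at 8 (size 4, align 4) → ends 12
pad 4 to align 8 for b
b at 16 (size 168, align 8) → ends 184
d at 184 (size 4, align 4) → ends 188
h at 188 (size 4, align 4) → ends 192
e at 192 (size 8, align 8) → ends 200
a at 200 (size 8, align 8) → ends 208
g at 208 (size 2, align 2) → ends 210
tail pad 6 to reach multiple of 8
total 216 bytes, alignment 8
data bytes 206, size 216 → padding 10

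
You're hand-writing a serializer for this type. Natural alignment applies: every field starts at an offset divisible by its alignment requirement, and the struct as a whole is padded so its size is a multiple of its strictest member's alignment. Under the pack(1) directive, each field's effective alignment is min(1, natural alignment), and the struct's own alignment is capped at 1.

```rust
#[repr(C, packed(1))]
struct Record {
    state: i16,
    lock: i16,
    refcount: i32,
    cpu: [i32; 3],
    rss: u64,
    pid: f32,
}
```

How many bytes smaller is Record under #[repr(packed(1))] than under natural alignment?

8

natural layout:
  state at 0 (size 2, align 2) → ends 2
  lock at 2 (size 2, align 2) → ends 4
  refcount at 4 (size 4, align 4) → ends 8
  cpu at 8 (size 12, align 4) → ends 20
  pad 4 to align 8 for rss
  rss at 24 (size 8, align 8) → ends 32
  pid at 32 (size 4, align 4) → ends 36
  tail pad 4 to reach multiple of 8
  total 40 bytes, alignment 8
packed(1) layout:
  state at 0 (size 2, align 1) → ends 2
  lock at 2 (size 2, align 1) → ends 4
  refcount at 4 (size 4, align 1) → ends 8
  cpu at 8 (size 12, align 1) → ends 20
  rss at 20 (size 8, align 1) → ends 28
  pid at 28 (size 4, align 1) → ends 32
  total 32 bytes, alignment 1
40 − 32 = 8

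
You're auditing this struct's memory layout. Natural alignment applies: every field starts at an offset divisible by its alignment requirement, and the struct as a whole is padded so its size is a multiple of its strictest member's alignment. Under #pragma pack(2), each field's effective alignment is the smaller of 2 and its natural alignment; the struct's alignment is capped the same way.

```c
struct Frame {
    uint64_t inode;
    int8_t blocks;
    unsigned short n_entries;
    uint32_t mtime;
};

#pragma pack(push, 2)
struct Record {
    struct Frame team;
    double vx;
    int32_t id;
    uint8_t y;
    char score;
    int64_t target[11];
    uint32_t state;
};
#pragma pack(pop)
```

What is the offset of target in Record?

30

Frame: inode at 0 (size 8, align 8) → ends 8; blocks at 8 (size 1, align 1) → ends 9; pad 1 to align 2 for n_entries; n_entries at 10 (size 2, align 2) → ends 12; mtime at 12 (size 4, align 4) → ends 16; total 16 bytes, alignment 8
team at 0 (size 16, align 2) → ends 16
vx at 16 (size 8, align 2) → ends 24
id at 24 (size 4, align 2) → ends 28
y at 28 (size 1, align 1) → ends 29
score at 29 (size 1, align 1) → ends 30
target at 30 (size 88, align 2) → ends 118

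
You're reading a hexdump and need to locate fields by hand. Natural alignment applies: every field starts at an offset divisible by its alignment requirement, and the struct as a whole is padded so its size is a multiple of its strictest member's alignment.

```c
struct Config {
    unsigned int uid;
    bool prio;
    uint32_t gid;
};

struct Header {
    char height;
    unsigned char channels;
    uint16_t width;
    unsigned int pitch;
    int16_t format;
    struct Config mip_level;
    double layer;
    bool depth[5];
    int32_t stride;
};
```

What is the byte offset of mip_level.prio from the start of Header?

Config: @0: uid [4B, align 4] → 4; @4: prio [1B, align 1] → 5; +3 pad (align 4); @8: gid [4B, align 4] → 12; size 12, align 4
@0: height [1B, align 1] → 1
@1: channels [1B, align 1] → 2
@2: width [2B, align 2] → 4
@4: pitch [4B, align 4] → 8
@8: format [2B, align 2] → 10
+2 pad (align 4)
@12: mip_level [12B, align 4] → 24
within Config: prio at 4
12 + 4 = 16

16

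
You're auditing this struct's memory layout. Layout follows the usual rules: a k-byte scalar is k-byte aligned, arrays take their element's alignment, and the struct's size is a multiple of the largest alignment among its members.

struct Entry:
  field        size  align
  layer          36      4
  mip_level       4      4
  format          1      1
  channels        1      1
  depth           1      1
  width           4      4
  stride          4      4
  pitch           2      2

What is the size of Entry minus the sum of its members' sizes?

@0: layer [36B, align 4] → 36
@36: mip_level [4B, align 4] → 40
@40: format [1B, align 1] → 41
@41: channels [1B, align 1] → 42
@42: depth [1B, align 1] → 43
+1 pad (align 4)
@44: width [4B, align 4] → 48
@48: stride [4B, align 4] → 52
@52: pitch [2B, align 2] → 54
+2 tail pad (align 4)
size 56, align 4
data bytes 53, size 56 → padding 3

3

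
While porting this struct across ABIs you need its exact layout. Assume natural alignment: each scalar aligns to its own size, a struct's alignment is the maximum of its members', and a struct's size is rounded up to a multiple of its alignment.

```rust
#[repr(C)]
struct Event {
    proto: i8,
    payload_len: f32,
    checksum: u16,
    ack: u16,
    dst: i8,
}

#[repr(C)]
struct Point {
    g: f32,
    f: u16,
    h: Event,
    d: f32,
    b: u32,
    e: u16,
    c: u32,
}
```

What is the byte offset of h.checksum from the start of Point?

Event: 0..1  proto  (1B, 1-aligned); 1..4  -- padding (3B); 4..8  payload_len  (4B, 4-aligned); 8..10  checksum  (2B, 2-aligned); 10..12  ack  (2B, 2-aligned); 12..13  dst  (1B, 1-aligned); 13..16  -- tail padding (3B); sizeof = 16, alignof = 4
0..4  g  (4B, 4-aligned)
4..6  f  (2B, 2-aligned)
6..8  -- padding (2B)
8..24  h  (16B, 4-aligned)
within Event: checksum at 8
8 + 8 = 16

16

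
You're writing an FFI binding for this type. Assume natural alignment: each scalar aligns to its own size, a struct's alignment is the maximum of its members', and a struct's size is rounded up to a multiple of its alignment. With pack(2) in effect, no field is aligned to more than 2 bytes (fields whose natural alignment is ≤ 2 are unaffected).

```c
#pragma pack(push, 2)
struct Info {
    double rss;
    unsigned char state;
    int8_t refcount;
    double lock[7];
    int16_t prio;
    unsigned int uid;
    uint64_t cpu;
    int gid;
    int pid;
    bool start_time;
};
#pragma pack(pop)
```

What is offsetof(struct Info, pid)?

rss at 0 (size 8, align 2) → ends 8
state at 8 (size 1, align 1) → ends 9
refcount at 9 (size 1, align 1) → ends 10
lock at 10 (size 56, align 2) → ends 66
prio at 66 (size 2, align 2) → ends 68
uid at 68 (size 4, align 2) → ends 72
cpu at 72 (size 8, align 2) → ends 80
gid at 80 (size 4, align 2) → ends 84
pid at 84 (size 4, align 2) → ends 88

84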